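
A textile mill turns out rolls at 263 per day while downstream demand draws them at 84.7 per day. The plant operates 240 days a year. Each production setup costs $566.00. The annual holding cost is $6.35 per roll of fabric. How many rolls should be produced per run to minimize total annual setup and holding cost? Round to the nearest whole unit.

Annual demand D = 84.7 × 240 = 20,328.
Production build-up factor (1 − d/p) = 1 − 84.7/263 = 0.6779.
Q* = √(2DS / (H(1 − d/p))) = √(2 × 20,328 × 566 / (6.35 × 0.6779)).
= √(23,011,296 / 4.305) ≈ 2311.990.

Q* ≈ 2,312 rolls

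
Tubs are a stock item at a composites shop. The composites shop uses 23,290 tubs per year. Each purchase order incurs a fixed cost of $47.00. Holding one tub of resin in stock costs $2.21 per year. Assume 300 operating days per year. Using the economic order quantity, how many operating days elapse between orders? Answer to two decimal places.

T ≈ 12.82 days

Q* = √(2DS/H) = √(2 × 23,290 × 47 / 2.21) ≈ 995.30.
Cycle time = Q*/D × 300 = 995.30 / 23,290 × 300 ≈ 12.820 days.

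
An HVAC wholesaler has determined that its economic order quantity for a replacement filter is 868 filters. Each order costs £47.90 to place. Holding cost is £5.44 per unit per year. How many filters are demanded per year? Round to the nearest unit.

D ≈ 42,783 filters per year

The basic EOQ model gives Q* = √(2DS/H); rearrange for the unknown.
From Q* = √(2DS/H): D = Q*²H / (2S) = 868² × 5.44 / (2 × 47.9) = 42783.158.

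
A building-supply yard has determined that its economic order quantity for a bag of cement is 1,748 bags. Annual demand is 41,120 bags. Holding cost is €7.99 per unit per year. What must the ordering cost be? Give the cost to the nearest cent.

Invert the EOQ relation Q*² = 2DS/H.
From Q* = √(2DS/H): S = Q*²H / (2D) = 1,748² × 7.99 / (2 × 41,120) = 296.8565.

S ≈ €296.86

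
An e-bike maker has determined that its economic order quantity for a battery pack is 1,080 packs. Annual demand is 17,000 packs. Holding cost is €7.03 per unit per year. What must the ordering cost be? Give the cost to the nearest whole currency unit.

The basic EOQ model gives Q* = √(2DS/H); rearrange for the unknown.
From Q* = √(2DS/H): S = Q*²H / (2D) = 1,080² × 7.03 / (2 × 17,000) = 241.1704.

S ≈ €241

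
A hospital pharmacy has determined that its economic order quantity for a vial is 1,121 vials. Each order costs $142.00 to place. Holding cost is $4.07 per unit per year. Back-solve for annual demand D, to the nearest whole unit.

The basic EOQ model gives Q* = √(2DS/H); rearrange for the unknown.
From Q* = √(2DS/H): D = Q*²H / (2S) = 1,121² × 4.07 / (2 × 142) = 18008.904.

D ≈ 18,009 vials per year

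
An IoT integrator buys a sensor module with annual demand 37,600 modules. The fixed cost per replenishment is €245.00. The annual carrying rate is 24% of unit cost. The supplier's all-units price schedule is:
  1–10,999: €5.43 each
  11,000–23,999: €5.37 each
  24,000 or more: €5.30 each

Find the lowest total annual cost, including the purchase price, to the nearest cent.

Holding cost per unit per year at price C is H = 0.24·C.
Candidates are each tier's EOQ (if it falls in that tier) and each price-break quantity.
EOQ at €5.43 = 3760.0 (feasible in tier 1): TC = 37,600×€5.43 + (37,600/3760.0)×245 + (3760.0/2)×0.24×€5.43 = €209,068.02.
EOQ at €5.37 = 3780.9 < 11000, so use break Q=11000: TC = 37,600×€5.37 + (37,600/11000.0)×245 + (11000.0/2)×0.24×€5.37 = €209,837.85.
EOQ at €5.30 = 3805.8 < 24000, so use break Q=24000: TC = 37,600×€5.30 + (37,600/24000.0)×245 + (24000.0/2)×0.24×€5.30 = €214,927.83.
Lowest total cost among the candidates is at Q = 3760.0.

TC* ≈ €209,068.02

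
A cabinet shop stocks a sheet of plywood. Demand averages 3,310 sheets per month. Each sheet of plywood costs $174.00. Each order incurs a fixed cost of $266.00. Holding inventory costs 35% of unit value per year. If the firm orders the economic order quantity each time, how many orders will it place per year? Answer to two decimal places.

Annual demand D = 3,310 × 12 = 39,720.
Holding cost H = 0.35 × $174.00 = $60.9000 per unit per year.
Q* = √(2DS/H) = √(2 × 39,720 × 266 / 60.9) ≈ 589.05.
Orders per year = D / Q* = 39,720 / 589.05 ≈ 67.431.

N ≈ 67.43 orders per year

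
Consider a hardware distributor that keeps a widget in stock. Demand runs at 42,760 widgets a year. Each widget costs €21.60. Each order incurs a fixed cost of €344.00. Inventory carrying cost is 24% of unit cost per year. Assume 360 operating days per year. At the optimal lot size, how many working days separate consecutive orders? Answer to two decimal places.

T ≈ 20.06 days

Holding cost H = 0.24 × €21.60 = €5.1840 per unit per year.
Q* = √(2DS/H) = √(2 × 42,760 × 344 / 5.184) ≈ 2382.21.
Cycle time = Q*/D × 360 = 2382.21 / 42,760 × 360 ≈ 20.056 days.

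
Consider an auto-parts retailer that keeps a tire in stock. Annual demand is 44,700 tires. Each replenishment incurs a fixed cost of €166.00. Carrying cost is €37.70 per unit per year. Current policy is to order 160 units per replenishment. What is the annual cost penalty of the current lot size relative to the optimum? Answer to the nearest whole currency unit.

EOQ = √(2DS/H) = √(2 × 44,700 × 166 / 37.7) ≈ 627.41.
Cost at Q* = (D/Q*)S + (Q*/2)H = √(2DSH) ≈ €23,653.39.
Cost at Q = 160: (44,700/160)×166 + (160/2)×37.7 = €46,376.25 + €3,016.00 = €49,392.25.
Excess = €49,392.25 − €23,653.39 = €25,738.86.

Extra cost ≈ €25,739 per year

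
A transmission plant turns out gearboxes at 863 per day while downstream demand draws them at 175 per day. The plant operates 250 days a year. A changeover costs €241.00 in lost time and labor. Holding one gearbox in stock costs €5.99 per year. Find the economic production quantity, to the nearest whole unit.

Q* ≈ 2,101 gearboxes

Annual demand D = 175 × 250 = 43,750.
Production build-up factor (1 − d/p) = 1 − 175/863 = 0.7972.
Q* = √(2DS / (H(1 − d/p))) = √(2 × 43,750 × 241 / (5.99 × 0.7972)).
= √(21,087,500 / 4.7753) ≈ 2101.408.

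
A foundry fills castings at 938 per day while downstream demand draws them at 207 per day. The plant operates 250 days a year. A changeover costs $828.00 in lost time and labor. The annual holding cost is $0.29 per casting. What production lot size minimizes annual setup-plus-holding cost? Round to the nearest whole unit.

Q* ≈ 19,473 castings

Annual demand D = 207 × 250 = 51,750.
Production build-up factor (1 − d/p) = 1 − 207/938 = 0.7793.
Q* = √(2DS / (H(1 − d/p))) = √(2 × 51,750 × 828 / (0.29 × 0.7793)).
= √(85,698,000 / 0.226) ≈ 19472.830.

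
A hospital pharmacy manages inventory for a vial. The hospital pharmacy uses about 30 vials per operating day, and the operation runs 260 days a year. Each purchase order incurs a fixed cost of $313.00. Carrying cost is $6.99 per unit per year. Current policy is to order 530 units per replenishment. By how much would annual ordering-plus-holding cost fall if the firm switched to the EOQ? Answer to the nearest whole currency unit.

Annual demand D = 30 × 260 = 7,800.
EOQ = √(2DS/H) = √(2 × 7,800 × 313 / 6.99) ≈ 835.79.
Cost at Q* = (D/Q*)S + (Q*/2)H = √(2DSH) ≈ $5,842.15.
Cost at Q = 530: (7,800/530)×313 + (530/2)×6.99 = $4,606.42 + $1,852.35 = $6,458.77.
Excess = $6,458.77 − $5,842.15 = $616.61.

Extra cost ≈ $617 per year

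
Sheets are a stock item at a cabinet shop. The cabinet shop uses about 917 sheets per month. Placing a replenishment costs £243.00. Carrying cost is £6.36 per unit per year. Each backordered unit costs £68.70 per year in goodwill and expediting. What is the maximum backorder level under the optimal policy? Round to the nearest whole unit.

Annual demand D = 917 × 12 = 11,004.
With planned backorders, Q* = √(2DS/H) · √((H+B)/B).
√(2DS/H) = √(2 × 11,004 × 243 / 6.36) = 916.991.
√((H+B)/B) = √((6.36+68.7)/68.7) = 1.0453.
Q* ≈ 958.497.
S* = Q* · H/(H+B) = 958.497 × 6.36/75.06 ≈ 81.216.

S* ≈ 81 sheets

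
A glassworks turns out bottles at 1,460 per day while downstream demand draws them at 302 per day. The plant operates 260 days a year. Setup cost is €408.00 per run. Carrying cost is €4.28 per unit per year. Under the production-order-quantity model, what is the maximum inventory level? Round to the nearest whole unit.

I_max ≈ 3,446 bottles

Annual demand D = 302 × 260 = 78,520.
Production build-up factor (1 − d/p) = 1 − 302/1,460 = 0.7932.
Q* = √(2DS / (H(1 − d/p))) = √(2 × 78,520 × 408 / (4.28 × 0.7932)).
= √(64,072,320 / 3.3947) ≈ 4344.457.
Maximum inventory = Q*(1 − d/p) = 4344.457 × 0.7932 ≈ 3445.809.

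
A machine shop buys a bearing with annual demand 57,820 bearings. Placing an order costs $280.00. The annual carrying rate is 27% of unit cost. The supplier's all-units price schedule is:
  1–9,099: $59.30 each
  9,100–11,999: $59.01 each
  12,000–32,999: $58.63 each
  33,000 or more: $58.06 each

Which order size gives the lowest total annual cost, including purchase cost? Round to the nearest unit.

Q* ≈ 1,422 bearings

Holding cost per unit per year at price C is H = 0.27·C.
For each price level, check whether its EOQ is feasible; otherwise the best quantity at that price is the breakpoint.
EOQ at $59.30 = 1422.1 (feasible in tier 1): TC = 57,820×$59.30 + (57,820/1422.1)×280 + (1422.1/2)×0.27×$59.30 = $3,451,494.91.
EOQ at $59.01 = 1425.6 < 9100, so use break Q=9100: TC = 57,820×$59.01 + (57,820/9100.0)×280 + (9100.0/2)×0.27×$59.01 = $3,486,231.06.
EOQ at $58.63 = 1430.2 < 12000, so use break Q=12000: TC = 57,820×$58.63 + (57,820/12000.0)×280 + (12000.0/2)×0.27×$58.63 = $3,486,316.33.
EOQ at $58.06 = 1437.2 < 33000, so use break Q=33000: TC = 57,820×$58.06 + (57,820/33000.0)×280 + (33000.0/2)×0.27×$58.06 = $3,616,177.09.
Lowest total cost is $3,451,494.91 at Q = 1422.1.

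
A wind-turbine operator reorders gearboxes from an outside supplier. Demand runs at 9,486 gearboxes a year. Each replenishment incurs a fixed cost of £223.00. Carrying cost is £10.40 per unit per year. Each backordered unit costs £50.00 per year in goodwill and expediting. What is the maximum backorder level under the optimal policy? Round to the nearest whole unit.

S* ≈ 121 gearboxes

With planned backorders, Q* = √(2DS/H) · √((H+B)/B).
√(2DS/H) = √(2 × 9,486 × 223 / 10.4) = 637.811.
√((H+B)/B) = √((10.4+50)/50) = 1.0991.
Q* ≈ 701.013.
S* = Q* · H/(H+B) = 701.013 × 10.4/60.4 ≈ 120.704.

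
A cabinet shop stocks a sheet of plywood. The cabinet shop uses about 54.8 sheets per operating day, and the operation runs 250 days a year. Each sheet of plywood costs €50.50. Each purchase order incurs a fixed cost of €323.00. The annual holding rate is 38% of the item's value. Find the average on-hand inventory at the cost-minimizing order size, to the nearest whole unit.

Average inventory ≈ 340 sheets

Annual demand D = 54.8 × 250 = 13,700.
Holding cost H = 0.38 × €50.50 = €19.1900 per unit per year.
EOQ = √(2DS/H) = √(2 × 13,700 × 323 / 19.19) ≈ 679.11.
Average inventory = Q*/2 ≈ 679.11 / 2 = 339.554.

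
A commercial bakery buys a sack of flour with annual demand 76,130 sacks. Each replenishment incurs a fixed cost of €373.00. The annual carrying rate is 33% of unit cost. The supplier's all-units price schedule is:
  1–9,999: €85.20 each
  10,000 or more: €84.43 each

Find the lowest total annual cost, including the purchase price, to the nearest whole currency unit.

TC* ≈ €6,526,236

Holding cost per unit per year at price C is H = 0.33·C.
Evaluate total cost at each tier's feasible EOQ or, if the EOQ is below the tier, at the tier's minimum quantity.
EOQ at €85.20 = 1421.3 (feasible in tier 1): TC = 76,130×€85.20 + (76,130/1421.3)×373 + (1421.3/2)×0.33×€85.20 = €6,526,235.87.
EOQ at €84.43 = 1427.7 < 10000, so use break Q=10000: TC = 76,130×€84.43 + (76,130/10000.0)×373 + (10000.0/2)×0.33×€84.43 = €6,569,805.05.
Lowest total cost among the candidates is at Q = 1421.3.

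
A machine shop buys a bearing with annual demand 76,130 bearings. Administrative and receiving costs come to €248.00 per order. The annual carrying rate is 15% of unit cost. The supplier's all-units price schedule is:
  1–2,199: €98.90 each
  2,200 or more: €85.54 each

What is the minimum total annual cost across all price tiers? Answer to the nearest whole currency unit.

TC* ≈ €6,534,856

Holding cost per unit per year at price C is H = 0.15·C.
Candidates are each tier's EOQ (if it falls in that tier) and each price-break quantity.
EOQ at €98.90 = 1595.4 (feasible in tier 1): TC = 76,130×€98.90 + (76,130/1595.4)×248 + (1595.4/2)×0.15×€98.90 = €7,552,925.05.
EOQ at €85.54 = 1715.5 < 2200, so use break Q=2200: TC = 76,130×€85.54 + (76,130/2200.0)×248 + (2200.0/2)×0.15×€85.54 = €6,534,856.23.
Lowest total cost among the candidates is at Q = 2200.0.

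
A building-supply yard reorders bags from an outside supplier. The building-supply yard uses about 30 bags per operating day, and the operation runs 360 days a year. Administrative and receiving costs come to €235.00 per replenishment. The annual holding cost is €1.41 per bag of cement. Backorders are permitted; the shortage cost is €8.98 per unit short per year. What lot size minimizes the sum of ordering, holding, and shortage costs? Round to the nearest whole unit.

Annual demand D = 30 × 360 = 10,800.
With planned backorders, Q* = √(2DS/H) · √((H+B)/B).
√(2DS/H) = √(2 × 10,800 × 235 / 1.41) = 1897.367.
√((H+B)/B) = √((1.41+8.98)/8.98) = 1.0756.
Q* ≈ 2040.896.

Q* ≈ 2,041 bags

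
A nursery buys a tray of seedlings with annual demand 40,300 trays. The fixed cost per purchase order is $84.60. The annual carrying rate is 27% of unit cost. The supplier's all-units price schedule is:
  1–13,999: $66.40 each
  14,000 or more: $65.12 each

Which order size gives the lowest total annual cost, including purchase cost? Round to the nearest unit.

Holding cost per unit per year at price C is H = 0.27·C.
Evaluate total cost at each tier's feasible EOQ or, if the EOQ is below the tier, at the tier's minimum quantity.
EOQ at $66.40 = 616.7 (feasible in tier 1): TC = 40,300×$66.40 + (40,300/616.7)×84.6 + (616.7/2)×0.27×$66.40 = $2,686,976.52.
EOQ at $65.12 = 622.7 < 14000, so use break Q=14000: TC = 40,300×$65.12 + (40,300/14000.0)×84.6 + (14000.0/2)×0.27×$65.12 = $2,747,656.33.
Lowest total cost is $2,686,976.52 at Q = 616.7.

Q* ≈ 617 trays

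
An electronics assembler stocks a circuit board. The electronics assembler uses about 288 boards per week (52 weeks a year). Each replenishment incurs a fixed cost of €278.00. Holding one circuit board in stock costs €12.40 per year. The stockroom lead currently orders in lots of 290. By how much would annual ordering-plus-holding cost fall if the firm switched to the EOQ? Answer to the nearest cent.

Extra cost ≈ €5,993.08 per year

Annual demand D = 288 × 52 = 14,976.
EOQ = √(2DS/H) = √(2 × 14,976 × 278 / 12.4) ≈ 819.45.
Cost at Q* = (D/Q*)S + (Q*/2)H = √(2DSH) ≈ €10,161.23.
Cost at Q = 290: (14,976/290)×278 + (290/2)×12.4 = €14,356.30 + €1,798.00 = €16,154.30.
Excess = €16,154.30 − €10,161.23 = €5,993.08.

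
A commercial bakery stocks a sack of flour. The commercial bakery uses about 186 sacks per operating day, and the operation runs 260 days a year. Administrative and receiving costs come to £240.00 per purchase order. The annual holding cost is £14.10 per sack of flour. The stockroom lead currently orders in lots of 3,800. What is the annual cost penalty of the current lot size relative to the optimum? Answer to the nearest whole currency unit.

Extra cost ≈ £11,753 per year

Annual demand D = 186 × 260 = 48,360.
EOQ = √(2DS/H) = √(2 × 48,360 × 240 / 14.1) ≈ 1283.08.
Cost at Q* = (D/Q*)S + (Q*/2)H = √(2DSH) ≈ £18,091.45.
Cost at Q = 3,800: (48,360/3,800)×240 + (3,800/2)×14.1 = £3,054.32 + £26,790.00 = £29,844.32.
Excess = £29,844.32 − £18,091.45 = £11,752.87.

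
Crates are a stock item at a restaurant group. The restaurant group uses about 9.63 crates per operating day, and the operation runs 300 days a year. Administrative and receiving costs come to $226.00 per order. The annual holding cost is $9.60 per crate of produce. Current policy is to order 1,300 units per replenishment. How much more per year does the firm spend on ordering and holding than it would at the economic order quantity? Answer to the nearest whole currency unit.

Extra cost ≈ $3,202 per year

Annual demand D = 9.63 × 300 = 2,889.
EOQ = √(2DS/H) = √(2 × 2,889 × 226 / 9.6) ≈ 368.81.
Cost at Q* = (D/Q*)S + (Q*/2)H = √(2DSH) ≈ $3,540.61.
Cost at Q = 1,300: (2,889/1,300)×226 + (1,300/2)×9.6 = $502.24 + $6,240.00 = $6,742.24.
Excess = $6,742.24 − $3,540.61 = $3,201.63.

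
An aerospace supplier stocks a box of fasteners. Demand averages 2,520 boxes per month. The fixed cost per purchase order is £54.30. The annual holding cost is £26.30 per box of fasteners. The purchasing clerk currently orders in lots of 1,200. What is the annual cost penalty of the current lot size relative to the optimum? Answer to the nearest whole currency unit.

Extra cost ≈ £7,855 per year

Annual demand D = 2,520 × 12 = 30,240.
EOQ = √(2DS/H) = √(2 × 30,240 × 54.3 / 26.3) ≈ 353.37.
Cost at Q* = (D/Q*)S + (Q*/2)H = √(2DSH) ≈ £9,293.59.
Cost at Q = 1,200: (30,240/1,200)×54.3 + (1,200/2)×26.3 = £1,368.36 + £15,780.00 = £17,148.36.
Excess = £17,148.36 − £9,293.59 = £7,854.77.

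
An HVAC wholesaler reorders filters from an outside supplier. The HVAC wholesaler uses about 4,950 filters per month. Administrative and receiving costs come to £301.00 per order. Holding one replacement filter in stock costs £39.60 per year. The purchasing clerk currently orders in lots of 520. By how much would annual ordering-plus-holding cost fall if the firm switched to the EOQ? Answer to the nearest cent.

Extra cost ≈ £7,049.04 per year

Annual demand D = 4,950 × 12 = 59,400.
EOQ = √(2DS/H) = √(2 × 59,400 × 301 / 39.6) ≈ 950.26.
Cost at Q* = (D/Q*)S + (Q*/2)H = √(2DSH) ≈ £37,630.42.
Cost at Q = 520: (59,400/520)×301 + (520/2)×39.6 = £34,383.46 + £10,296.00 = £44,679.46.
Excess = £44,679.46 − £37,630.42 = £7,049.04.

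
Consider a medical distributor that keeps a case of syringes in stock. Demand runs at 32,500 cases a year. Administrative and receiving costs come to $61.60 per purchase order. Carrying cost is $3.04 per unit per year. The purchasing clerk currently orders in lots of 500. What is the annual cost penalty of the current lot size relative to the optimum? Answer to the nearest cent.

EOQ = √(2DS/H) = √(2 × 32,500 × 61.6 / 3.04) ≈ 1147.65.
Cost at Q* = (D/Q*)S + (Q*/2)H = √(2DSH) ≈ $3,488.86.
Cost at Q = 500: (32,500/500)×61.6 + (500/2)×3.04 = $4,004.00 + $760.00 = $4,764.00.
Excess = $4,764.00 − $3,488.86 = $1,275.14.

Extra cost ≈ $1,275.14 per year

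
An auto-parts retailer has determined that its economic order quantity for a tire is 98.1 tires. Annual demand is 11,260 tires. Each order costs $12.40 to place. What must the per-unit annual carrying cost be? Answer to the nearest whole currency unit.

H ≈ $29

Squaring Q* = √(2DS/H) gives Q*² = 2DS/H.
From Q* = √(2DS/H): H = 2DS / Q*² = 2 × 11,260 × 12.4 / 98.1² = 29.0170.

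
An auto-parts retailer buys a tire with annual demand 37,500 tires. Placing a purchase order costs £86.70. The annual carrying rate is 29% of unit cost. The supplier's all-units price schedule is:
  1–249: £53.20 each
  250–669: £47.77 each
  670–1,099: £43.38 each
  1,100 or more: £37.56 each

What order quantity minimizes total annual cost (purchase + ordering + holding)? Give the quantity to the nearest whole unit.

Holding cost per unit per year at price C is H = 0.29·C.
For each price level, check whether its EOQ is feasible; otherwise the best quantity at that price is the breakpoint.
Tier 1 (£53.20): EOQ = 649.2 exceeds tier's upper bound 249, so this tier is dominated.
Tier 2 (£47.77): EOQ = 685.1 exceeds tier's upper bound 669, so this tier is dominated.
EOQ at £43.38 = 718.9 (feasible in tier 3): TC = 37,500×£43.38 + (37,500/718.9)×86.7 + (718.9/2)×0.29×£43.38 = £1,635,794.49.
EOQ at £37.56 = 772.6 < 1100, so use break Q=1100: TC = 37,500×£37.56 + (37,500/1100.0)×86.7 + (1100.0/2)×0.29×£37.56 = £1,417,446.50.
Lowest total cost is £1,417,446.50 at Q = 1100.0.

Q* ≈ 1,100 tires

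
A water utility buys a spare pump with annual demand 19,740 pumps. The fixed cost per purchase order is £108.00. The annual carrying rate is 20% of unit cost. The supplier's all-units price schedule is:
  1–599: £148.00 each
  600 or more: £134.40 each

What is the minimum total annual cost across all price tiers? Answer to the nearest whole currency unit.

TC* ≈ £2,664,673

Holding cost per unit per year at price C is H = 0.20·C.
Candidates are each tier's EOQ (if it falls in that tier) and each price-break quantity.
EOQ at £148.00 = 379.5 (feasible in tier 1): TC = 19,740×£148.00 + (19,740/379.5)×108 + (379.5/2)×0.20×£148.00 = £2,932,754.31.
EOQ at £134.40 = 398.3 < 600, so use break Q=600: TC = 19,740×£134.40 + (19,740/600.0)×108 + (600.0/2)×0.20×£134.40 = £2,664,673.20.
Lowest total cost among the candidates is at Q = 600.0.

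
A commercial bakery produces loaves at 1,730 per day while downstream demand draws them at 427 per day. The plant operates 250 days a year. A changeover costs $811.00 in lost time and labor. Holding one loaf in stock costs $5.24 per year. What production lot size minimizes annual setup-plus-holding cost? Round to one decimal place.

Annual demand D = 427 × 250 = 106,750.
Production build-up factor (1 − d/p) = 1 − 427/1,730 = 0.7532.
Q* = √(2DS / (H(1 − d/p))) = √(2 × 106,750 × 811 / (5.24 × 0.7532)).
= √(173,148,500 / 3.9467) ≈ 6623.607.

Q* ≈ 6,623.6 loaves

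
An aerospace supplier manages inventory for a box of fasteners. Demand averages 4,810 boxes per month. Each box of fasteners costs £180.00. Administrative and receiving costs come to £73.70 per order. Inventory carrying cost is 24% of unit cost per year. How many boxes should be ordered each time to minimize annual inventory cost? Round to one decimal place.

Annual demand D = 4,810 × 12 = 57,720.
Holding cost H = 0.24 × £180.00 = £43.2000 per unit per year.
EOQ = √(2DS / H) = √(2 × 57,720 × 73.7 / 43.2).
= √(8,507,928 / 43.2) = √196,942.7778 ≈ 443.782.

Q* ≈ 443.8 boxes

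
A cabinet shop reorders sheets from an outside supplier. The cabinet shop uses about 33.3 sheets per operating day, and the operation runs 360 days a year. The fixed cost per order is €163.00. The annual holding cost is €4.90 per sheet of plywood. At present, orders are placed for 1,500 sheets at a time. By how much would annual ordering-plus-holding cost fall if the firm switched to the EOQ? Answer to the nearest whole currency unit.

Extra cost ≈ €602 per year

Annual demand D = 33.3 × 360 = 11,988.
EOQ = √(2DS/H) = √(2 × 11,988 × 163 / 4.9) ≈ 893.07.
Cost at Q* = (D/Q*)S + (Q*/2)H = √(2DSH) ≈ €4,376.03.
Cost at Q = 1,500: (11,988/1,500)×163 + (1,500/2)×4.9 = €1,302.70 + €3,675.00 = €4,977.70.
Excess = €4,977.70 − €4,376.03 = €601.67.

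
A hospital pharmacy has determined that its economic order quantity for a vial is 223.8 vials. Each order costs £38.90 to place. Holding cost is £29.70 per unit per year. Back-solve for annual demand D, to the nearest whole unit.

Squaring Q* = √(2DS/H) gives Q*² = 2DS/H.
From Q* = √(2DS/H): D = Q*²H / (2S) = 223.8² × 29.7 / (2 × 38.9) = 19120.402.

D ≈ 19,120 vials per year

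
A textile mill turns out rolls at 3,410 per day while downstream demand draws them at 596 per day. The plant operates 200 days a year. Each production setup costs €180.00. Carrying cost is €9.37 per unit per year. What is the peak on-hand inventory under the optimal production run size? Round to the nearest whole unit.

I_max ≈ 1,944 rolls

Annual demand D = 596 × 200 = 119,200.
Production build-up factor (1 − d/p) = 1 − 596/3,410 = 0.8252.
Q* = √(2DS / (H(1 − d/p))) = √(2 × 119,200 × 180 / (9.37 × 0.8252)).
= √(42,912,000 / 7.7323) ≈ 2355.780.
Maximum inventory = Q*(1 − d/p) = 2355.780 × 0.8252 ≈ 1944.037.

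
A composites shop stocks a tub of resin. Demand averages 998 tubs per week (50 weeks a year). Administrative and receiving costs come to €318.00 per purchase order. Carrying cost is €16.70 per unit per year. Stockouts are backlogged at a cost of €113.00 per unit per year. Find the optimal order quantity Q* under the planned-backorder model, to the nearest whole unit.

Annual demand D = 998 × 50 = 49,900.
With planned backorders, Q* = √(2DS/H) · √((H+B)/B).
√(2DS/H) = √(2 × 49,900 × 318 / 16.7) = 1378.544.
√((H+B)/B) = √((16.7+113)/113) = 1.0713.
Q* ≈ 1476.901.

Q* ≈ 1,477 tubs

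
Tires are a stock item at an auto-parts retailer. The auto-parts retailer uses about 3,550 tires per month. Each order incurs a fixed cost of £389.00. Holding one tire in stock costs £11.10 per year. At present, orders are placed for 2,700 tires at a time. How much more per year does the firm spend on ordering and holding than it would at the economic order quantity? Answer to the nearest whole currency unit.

Extra cost ≈ £1,942 per year

Annual demand D = 3,550 × 12 = 42,600.
EOQ = √(2DS/H) = √(2 × 42,600 × 389 / 11.1) ≈ 1727.96.
Cost at Q* = (D/Q*)S + (Q*/2)H = √(2DSH) ≈ £19,180.33.
Cost at Q = 2,700: (42,600/2,700)×389 + (2,700/2)×11.1 = £6,137.56 + £14,985.00 = £21,122.56.
Excess = £21,122.56 − £19,180.33 = £1,942.23.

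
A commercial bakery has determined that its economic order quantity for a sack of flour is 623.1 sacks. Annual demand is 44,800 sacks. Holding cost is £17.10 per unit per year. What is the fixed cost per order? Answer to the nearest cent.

S ≈ £74.10

Squaring Q* = √(2DS/H) gives Q*² = 2DS/H.
From Q* = √(2DS/H): S = Q*²H / (2D) = 623.1² × 17.1 / (2 × 44,800) = 74.0975.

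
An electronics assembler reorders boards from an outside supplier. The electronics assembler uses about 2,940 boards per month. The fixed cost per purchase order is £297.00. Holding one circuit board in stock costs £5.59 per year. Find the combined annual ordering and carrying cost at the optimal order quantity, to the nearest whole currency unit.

Annual demand D = 2,940 × 12 = 35,280.
Q* = √(2DS/H) = √(2 × 35,280 × 297 / 5.59) ≈ 1936.21.
At the optimum the two cost components are equal, so total cost = 2·(Q*/2)H = Q*·H.
Minimum total = √(2DSH) = √(2 × 35,280 × 297 × 5.59) ≈ 10823.393.

TC* ≈ £10,823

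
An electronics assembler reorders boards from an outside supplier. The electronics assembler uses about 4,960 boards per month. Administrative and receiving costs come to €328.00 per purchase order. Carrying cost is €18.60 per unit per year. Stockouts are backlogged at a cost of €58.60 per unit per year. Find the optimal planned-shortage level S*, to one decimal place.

S* ≈ 400.7 boards

Annual demand D = 4,960 × 12 = 59,520.
With planned backorders, Q* = √(2DS/H) · √((H+B)/B).
√(2DS/H) = √(2 × 59,520 × 328 / 18.6) = 1448.862.
√((H+B)/B) = √((18.6+58.6)/58.6) = 1.1478.
Q* ≈ 1662.979.
S* = Q* · H/(H+B) = 1662.979 × 18.6/77.2 ≈ 400.666.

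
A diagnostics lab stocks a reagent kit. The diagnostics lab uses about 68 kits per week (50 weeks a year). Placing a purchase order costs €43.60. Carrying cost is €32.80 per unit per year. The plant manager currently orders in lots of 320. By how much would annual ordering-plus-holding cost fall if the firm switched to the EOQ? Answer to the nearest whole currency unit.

Extra cost ≈ €2,593 per year

Annual demand D = 68 × 50 = 3,400.
EOQ = √(2DS/H) = √(2 × 3,400 × 43.6 / 32.8) ≈ 95.07.
Cost at Q* = (D/Q*)S + (Q*/2)H = √(2DSH) ≈ €3,118.42.
Cost at Q = 320: (3,400/320)×43.6 + (320/2)×32.8 = €463.25 + €5,248.00 = €5,711.25.
Excess = €5,711.25 − €3,118.42 = €2,592.83.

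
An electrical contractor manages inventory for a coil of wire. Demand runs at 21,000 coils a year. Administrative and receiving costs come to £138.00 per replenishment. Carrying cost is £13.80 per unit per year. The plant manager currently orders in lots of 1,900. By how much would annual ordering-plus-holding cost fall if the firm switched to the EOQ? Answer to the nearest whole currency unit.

Extra cost ≈ £5,692 per year

EOQ = √(2DS/H) = √(2 × 21,000 × 138 / 13.8) ≈ 648.07.
Cost at Q* = (D/Q*)S + (Q*/2)H = √(2DSH) ≈ £8,943.42.
Cost at Q = 1,900: (21,000/1,900)×138 + (1,900/2)×13.8 = £1,525.26 + £13,110.00 = £14,635.26.
Excess = £14,635.26 − £8,943.42 = £5,691.84.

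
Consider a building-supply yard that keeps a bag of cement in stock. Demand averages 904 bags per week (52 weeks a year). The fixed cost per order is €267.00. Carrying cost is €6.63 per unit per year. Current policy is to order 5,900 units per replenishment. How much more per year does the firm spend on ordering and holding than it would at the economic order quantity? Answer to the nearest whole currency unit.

Annual demand D = 904 × 52 = 47,008.
EOQ = √(2DS/H) = √(2 × 47,008 × 267 / 6.63) ≈ 1945.81.
Cost at Q* = (D/Q*)S + (Q*/2)H = √(2DSH) ≈ €12,900.70.
Cost at Q = 5,900: (47,008/5,900)×267 + (5,900/2)×6.63 = €2,127.31 + €19,558.50 = €21,685.81.
Excess = €21,685.81 − €12,900.70 = €8,785.11.

Extra cost ≈ €8,785 per year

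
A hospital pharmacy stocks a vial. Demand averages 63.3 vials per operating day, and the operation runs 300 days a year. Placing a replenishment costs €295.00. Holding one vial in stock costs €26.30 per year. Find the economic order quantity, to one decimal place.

Annual demand D = 63.3 × 300 = 18,990.
EOQ = √(2DS / H) = √(2 × 18,990 × 295 / 26.3).
= √(11,204,100 / 26.3) = √426,011.4068 ≈ 652.695.

Q* ≈ 652.7 vials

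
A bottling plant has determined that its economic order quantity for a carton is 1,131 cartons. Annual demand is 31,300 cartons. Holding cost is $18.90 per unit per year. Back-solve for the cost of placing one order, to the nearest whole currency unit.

S ≈ $386

Squaring Q* = √(2DS/H) gives Q*² = 2DS/H.
From Q* = √(2DS/H): S = Q*²H / (2D) = 1,131² × 18.9 / (2 × 31,300) = 386.2004.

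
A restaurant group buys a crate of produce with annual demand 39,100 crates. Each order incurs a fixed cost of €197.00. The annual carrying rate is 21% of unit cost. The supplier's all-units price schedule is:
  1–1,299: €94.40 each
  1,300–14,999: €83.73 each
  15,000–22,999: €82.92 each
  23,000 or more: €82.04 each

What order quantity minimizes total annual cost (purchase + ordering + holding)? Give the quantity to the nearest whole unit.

Holding cost per unit per year at price C is H = 0.21·C.
Evaluate total cost at each tier's feasible EOQ or, if the EOQ is below the tier, at the tier's minimum quantity.
EOQ at €94.40 = 881.5 (feasible in tier 1): TC = 39,100×€94.40 + (39,100/881.5)×197 + (881.5/2)×0.21×€94.40 = €3,708,515.60.
EOQ at €83.73 = 936.0 < 1300, so use break Q=1300: TC = 39,100×€83.73 + (39,100/1300.0)×197 + (1300.0/2)×0.21×€83.73 = €3,291,197.30.
EOQ at €82.92 = 940.6 < 15000, so use break Q=15000: TC = 39,100×€82.92 + (39,100/15000.0)×197 + (15000.0/2)×0.21×€82.92 = €3,373,284.51.
EOQ at €82.04 = 945.6 < 23000, so use break Q=23000: TC = 39,100×€82.04 + (39,100/23000.0)×197 + (23000.0/2)×0.21×€82.04 = €3,406,225.50.
Lowest total cost is €3,291,197.30 at Q = 1300.0.

Q* ≈ 1,300 crates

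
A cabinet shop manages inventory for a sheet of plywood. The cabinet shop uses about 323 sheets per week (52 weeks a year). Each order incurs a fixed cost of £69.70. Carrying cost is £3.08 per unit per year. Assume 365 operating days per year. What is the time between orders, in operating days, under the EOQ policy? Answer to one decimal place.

T ≈ 18.9 days

Annual demand D = 323 × 52 = 16,796.
The optimal lot size = √(2DS/H) = √(2 × 16,796 × 69.7 / 3.08) ≈ 871.88.
Cycle time = Q*/D × 365 = 871.88 / 16,796 × 365 ≈ 18.947 days.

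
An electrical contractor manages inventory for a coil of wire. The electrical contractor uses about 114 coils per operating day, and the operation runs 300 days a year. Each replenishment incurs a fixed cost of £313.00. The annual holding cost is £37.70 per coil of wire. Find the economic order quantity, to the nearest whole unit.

Q* ≈ 754 coils

Annual demand D = 114 × 300 = 34,200.
EOQ = √(2DS / H) = √(2 × 34,200 × 313 / 37.7).
= √(21,409,200 / 37.7) = √567,883.2891 ≈ 753.580.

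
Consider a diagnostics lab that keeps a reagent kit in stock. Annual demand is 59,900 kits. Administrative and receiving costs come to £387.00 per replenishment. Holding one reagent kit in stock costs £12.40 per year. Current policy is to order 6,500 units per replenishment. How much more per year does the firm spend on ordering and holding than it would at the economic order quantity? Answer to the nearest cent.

EOQ = √(2DS/H) = √(2 × 59,900 × 387 / 12.4) ≈ 1933.63.
Cost at Q* = (D/Q*)S + (Q*/2)H = √(2DSH) ≈ £23,976.99.
Cost at Q = 6,500: (59,900/6,500)×387 + (6,500/2)×12.4 = £3,566.35 + £40,300.00 = £43,866.35.
Excess = £43,866.35 − £23,976.99 = £19,889.36.

Extra cost ≈ £19,889.36 per year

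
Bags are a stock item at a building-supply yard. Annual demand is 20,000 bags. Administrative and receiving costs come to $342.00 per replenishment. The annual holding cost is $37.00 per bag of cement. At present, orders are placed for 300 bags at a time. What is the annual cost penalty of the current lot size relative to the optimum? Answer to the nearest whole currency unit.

EOQ = √(2DS/H) = √(2 × 20,000 × 342 / 37) ≈ 608.05.
Cost at Q* = (D/Q*)S + (Q*/2)H = √(2DSH) ≈ $22,498.00.
Cost at Q = 300: (20,000/300)×342 + (300/2)×37 = $22,800.00 + $5,550.00 = $28,350.00.
Excess = $28,350.00 − $22,498.00 = $5,852.00.

Extra cost ≈ $5,852 per year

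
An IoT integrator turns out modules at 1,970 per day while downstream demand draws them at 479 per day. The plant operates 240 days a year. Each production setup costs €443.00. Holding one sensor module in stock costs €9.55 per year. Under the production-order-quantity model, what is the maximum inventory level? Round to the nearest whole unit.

I_max ≈ 2,841 modules

Annual demand D = 479 × 240 = 114,960.
Production build-up factor (1 − d/p) = 1 − 479/1,970 = 0.7569.
Q* = √(2DS / (H(1 − d/p))) = √(2 × 114,960 × 443 / (9.55 × 0.7569)).
= √(101,854,560 / 7.2279) ≈ 3753.901.
Maximum inventory = Q*(1 − d/p) = 3753.901 × 0.7569 ≈ 2841.151.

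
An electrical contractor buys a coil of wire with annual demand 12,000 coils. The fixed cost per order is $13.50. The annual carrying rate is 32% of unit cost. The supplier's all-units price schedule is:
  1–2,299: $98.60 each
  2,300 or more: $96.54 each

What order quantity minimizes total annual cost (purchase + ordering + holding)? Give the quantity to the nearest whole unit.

Q* ≈ 101 coils

Holding cost per unit per year at price C is H = 0.32·C.
For each price level, check whether its EOQ is feasible; otherwise the best quantity at that price is the breakpoint.
EOQ at $98.60 = 101.3 (feasible in tier 1): TC = 12,000×$98.60 + (12,000/101.3)×13.5 + (101.3/2)×0.32×$98.60 = $1,186,397.32.
EOQ at $96.54 = 102.4 < 2300, so use break Q=2300: TC = 12,000×$96.54 + (12,000/2300.0)×13.5 + (2300.0/2)×0.32×$96.54 = $1,194,077.15.
Lowest total cost is $1,186,397.32 at Q = 101.3.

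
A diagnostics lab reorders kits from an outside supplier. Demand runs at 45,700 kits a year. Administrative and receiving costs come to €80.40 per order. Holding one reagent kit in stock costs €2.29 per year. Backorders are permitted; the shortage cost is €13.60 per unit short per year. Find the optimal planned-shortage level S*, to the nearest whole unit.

With planned backorders, Q* = √(2DS/H) · √((H+B)/B).
√(2DS/H) = √(2 × 45,700 × 80.4 / 2.29) = 1791.362.
√((H+B)/B) = √((2.29+13.6)/13.6) = 1.0809.
Q* ≈ 1936.314.
S* = Q* · H/(H+B) = 1936.314 × 2.29/15.89 ≈ 279.053.

S* ≈ 279 kits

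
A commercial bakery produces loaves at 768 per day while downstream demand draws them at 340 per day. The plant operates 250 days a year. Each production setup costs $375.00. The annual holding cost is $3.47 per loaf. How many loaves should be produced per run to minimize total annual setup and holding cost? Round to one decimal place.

Annual demand D = 340 × 250 = 85,000.
Production build-up factor (1 − d/p) = 1 − 340/768 = 0.5573.
Q* = √(2DS / (H(1 − d/p))) = √(2 × 85,000 × 375 / (3.47 × 0.5573)).
= √(63,750,000 / 1.9338) ≈ 5741.615.

Q* ≈ 5,741.6 loaves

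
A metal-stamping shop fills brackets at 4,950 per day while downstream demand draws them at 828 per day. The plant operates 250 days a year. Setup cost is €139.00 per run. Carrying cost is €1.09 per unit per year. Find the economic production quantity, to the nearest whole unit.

Q* ≈ 7,962 brackets

Annual demand D = 828 × 250 = 207,000.
Production build-up factor (1 − d/p) = 1 − 828/4,950 = 0.8327.
Q* = √(2DS / (H(1 − d/p))) = √(2 × 207,000 × 139 / (1.09 × 0.8327)).
= √(57,546,000 / 0.9077) ≈ 7962.380.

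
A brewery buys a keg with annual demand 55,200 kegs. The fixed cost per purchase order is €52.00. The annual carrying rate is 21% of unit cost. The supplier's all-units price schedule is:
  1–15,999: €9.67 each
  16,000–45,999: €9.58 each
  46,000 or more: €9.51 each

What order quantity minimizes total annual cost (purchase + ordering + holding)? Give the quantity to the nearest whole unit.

Holding cost per unit per year at price C is H = 0.21·C.
Candidates are each tier's EOQ (if it falls in that tier) and each price-break quantity.
EOQ at €9.67 = 1681.4 (feasible in tier 1): TC = 55,200×€9.67 + (55,200/1681.4)×52 + (1681.4/2)×0.21×€9.67 = €537,198.36.
EOQ at €9.58 = 1689.2 < 16000, so use break Q=16000: TC = 55,200×€9.58 + (55,200/16000.0)×52 + (16000.0/2)×0.21×€9.58 = €545,089.80.
EOQ at €9.51 = 1695.5 < 46000, so use break Q=46000: TC = 55,200×€9.51 + (55,200/46000.0)×52 + (46000.0/2)×0.21×€9.51 = €570,947.70.
Lowest total cost is €537,198.36 at Q = 1681.4.

Q* ≈ 1,681 kegs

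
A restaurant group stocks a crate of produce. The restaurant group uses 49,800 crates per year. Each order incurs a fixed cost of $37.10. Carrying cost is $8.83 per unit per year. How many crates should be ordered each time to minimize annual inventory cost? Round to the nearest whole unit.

EOQ = √(2DS / H) = √(2 × 49,800 × 37.1 / 8.83).
= √(3,695,160 / 8.83) = √418,477.9162 ≈ 646.899.

Q* ≈ 647 crates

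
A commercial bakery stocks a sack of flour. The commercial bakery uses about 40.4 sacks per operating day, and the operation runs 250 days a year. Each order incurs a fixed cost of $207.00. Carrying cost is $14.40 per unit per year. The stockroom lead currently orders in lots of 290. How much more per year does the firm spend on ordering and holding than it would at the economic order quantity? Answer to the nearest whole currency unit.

Extra cost ≈ $1,538 per year

Annual demand D = 40.4 × 250 = 10,100.
EOQ = √(2DS/H) = √(2 × 10,100 × 207 / 14.4) ≈ 538.86.
Cost at Q* = (D/Q*)S + (Q*/2)H = √(2DSH) ≈ $7,759.65.
Cost at Q = 290: (10,100/290)×207 + (290/2)×14.4 = $7,209.31 + $2,088.00 = $9,297.31.
Excess = $9,297.31 − $7,759.65 = $1,537.66.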